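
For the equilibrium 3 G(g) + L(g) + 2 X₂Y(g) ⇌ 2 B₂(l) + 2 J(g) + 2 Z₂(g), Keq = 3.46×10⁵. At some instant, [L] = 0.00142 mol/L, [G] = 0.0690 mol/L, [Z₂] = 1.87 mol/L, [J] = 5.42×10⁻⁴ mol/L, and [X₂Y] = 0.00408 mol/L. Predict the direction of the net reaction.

(B₂ is a pure liquid — omitted from Q.)
Q = [J]²·[Z₂]² / ([G]³·[L]·[X₂Y]²) = (5.42×10⁻⁴)²·(1.87)² / ((0.0690)³·(0.00142)·(0.00408)²) = 1.32×10⁵
Q = 1.32×10⁵ < Keq = 3.46×10⁵, so the forward reaction proceeds.

toward products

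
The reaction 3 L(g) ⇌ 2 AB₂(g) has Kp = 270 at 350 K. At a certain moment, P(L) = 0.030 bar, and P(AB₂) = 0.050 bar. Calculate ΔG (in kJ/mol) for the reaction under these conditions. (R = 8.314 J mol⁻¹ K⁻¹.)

Qp = P(AB₂)² / P(L)³ = (0.050)² / (0.030)³ = 92.6
ΔG = RT ln(Qp/Kp) = (8.314 J mol⁻¹ K⁻¹)(350 K) × ln(92.6/270)
   = (2.910 kJ/mol)(-1.070) = -3.11 kJ/mol
ΔG < 0, so the forward reaction is spontaneous (proceeds forward).

ΔG = -3.11 kJ/mol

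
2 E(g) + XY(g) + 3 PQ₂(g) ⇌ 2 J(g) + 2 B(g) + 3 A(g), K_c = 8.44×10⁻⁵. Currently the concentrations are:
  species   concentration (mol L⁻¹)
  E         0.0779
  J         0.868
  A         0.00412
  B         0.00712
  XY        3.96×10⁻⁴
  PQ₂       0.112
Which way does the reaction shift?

reverse (toward reactants)

Q_c = [J]²·[B]²·[A]³ / ([E]²·[XY]·[PQ₂]³) = (0.868)²·(0.00712)²·(0.00412)³ / ((0.0779)²·(3.96×10⁻⁴)·(0.112)³) = 7.91×10⁻⁴
Q_c = 7.91×10⁻⁴ > K_c = 8.44×10⁻⁵, so the reverse reaction proceeds.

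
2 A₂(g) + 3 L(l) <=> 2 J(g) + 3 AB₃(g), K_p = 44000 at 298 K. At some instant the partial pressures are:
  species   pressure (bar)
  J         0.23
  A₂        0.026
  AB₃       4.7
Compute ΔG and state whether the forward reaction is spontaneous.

(L is a pure liquid — omitted from Q_p.)
Q_p = P(J)²·P(AB₃)³ / P(A₂)² = (0.23)²·(4.7)³ / (0.026)² = 8120
ΔG = RT ln(Q_p/K_p) = (8.314 J mol⁻¹ K⁻¹)(298 K) × ln(8120/44000)
   = (2.478 kJ/mol)(-1.690) = -4.19 kJ/mol
ΔG < 0, so the forward reaction is spontaneous (proceeds forward).

ΔG = -4.19 kJ/mol; the forward reaction is spontaneous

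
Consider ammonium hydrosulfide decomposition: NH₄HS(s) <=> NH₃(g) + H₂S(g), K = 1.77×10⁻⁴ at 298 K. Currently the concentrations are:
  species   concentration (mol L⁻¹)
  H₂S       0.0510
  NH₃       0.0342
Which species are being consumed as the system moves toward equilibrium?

(NH₄HS is a pure solid — omitted from Q.)
Q = [NH₃]·[H₂S] = (0.0342)·(0.0510) = 0.00174
Q = 0.00174 > K = 1.77×10⁻⁴: net reverse reaction.

NH₃, H₂S (products)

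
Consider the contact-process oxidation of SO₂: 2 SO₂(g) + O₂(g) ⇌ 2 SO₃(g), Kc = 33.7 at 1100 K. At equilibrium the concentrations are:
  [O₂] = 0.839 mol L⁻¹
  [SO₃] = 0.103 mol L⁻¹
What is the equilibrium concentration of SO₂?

[SO₂] = 0.0194 mol L⁻¹

At equilibrium, Kc = [SO₃]² / ([SO₂]²·[O₂]) = 33.7.
(0.103)² / (([SO₂])²·(0.839)) = 33.7
[SO₂]² = 3.75e-4 ⇒ [SO₂] = 0.0194 mol L⁻¹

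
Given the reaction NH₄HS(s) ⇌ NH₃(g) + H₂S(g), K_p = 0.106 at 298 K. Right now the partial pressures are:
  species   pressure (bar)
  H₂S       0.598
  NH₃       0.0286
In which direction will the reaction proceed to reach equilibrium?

toward products

(NH₄HS is a pure solid — omitted from Q_p.)
Q_p = P(NH₃)·P(H₂S) = (0.0286)·(0.598) = 0.0171
Q_p = 0.0171 < K_p = 0.106, so the forward reaction proceeds.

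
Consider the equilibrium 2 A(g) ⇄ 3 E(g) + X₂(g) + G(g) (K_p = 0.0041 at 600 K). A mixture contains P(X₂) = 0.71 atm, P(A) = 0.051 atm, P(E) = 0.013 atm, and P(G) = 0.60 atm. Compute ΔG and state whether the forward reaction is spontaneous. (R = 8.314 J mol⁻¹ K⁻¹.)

ΔG = -12.1 kJ/mol; the forward reaction is spontaneous

Q_p = P(E)³·P(X₂)·P(G) / P(A)² = (0.013)³·(0.71)·(0.60) / (0.051)² = 3.60e-4
ΔG = RT ln(Q_p/K_p) = (8.314 J mol⁻¹ K⁻¹)(600 K) × ln(3.60e-4/0.0041)
   = (4.988 kJ/mol)(-2.433) = -12.1 kJ/mol
ΔG < 0, so the forward reaction is spontaneous (proceeds forward).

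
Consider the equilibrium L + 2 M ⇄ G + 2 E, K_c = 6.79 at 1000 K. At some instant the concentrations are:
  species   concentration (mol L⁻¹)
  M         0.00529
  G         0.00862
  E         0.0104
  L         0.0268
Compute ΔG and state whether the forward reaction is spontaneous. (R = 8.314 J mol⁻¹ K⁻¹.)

Q_c = [G]·[E]² / ([L]·[M]²) = (0.00862)·(0.0104)² / ((0.0268)·(0.00529)²) = 1.24
ΔG = RT ln(Q_c/K_c) = (8.314 J mol⁻¹ K⁻¹)(1000 K) × ln(1.24/6.79)
   = (8.314 kJ/mol)(-1.700) = -14.1 kJ/mol
ΔG < 0, so the forward reaction is spontaneous (proceeds forward).

ΔG = -14.1 kJ/mol; the forward reaction is spontaneous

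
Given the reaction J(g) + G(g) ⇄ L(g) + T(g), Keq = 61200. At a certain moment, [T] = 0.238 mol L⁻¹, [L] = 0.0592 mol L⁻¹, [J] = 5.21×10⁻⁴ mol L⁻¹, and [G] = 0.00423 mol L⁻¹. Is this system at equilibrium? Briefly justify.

no; Q < K, reaction proceeds forward

Q = [L]·[T] / ([J]·[G]) = (0.0592)·(0.238) / ((5.21×10⁻⁴)·(0.00423)) = 6390
Q = 6390 < Keq = 61200: net forward reaction.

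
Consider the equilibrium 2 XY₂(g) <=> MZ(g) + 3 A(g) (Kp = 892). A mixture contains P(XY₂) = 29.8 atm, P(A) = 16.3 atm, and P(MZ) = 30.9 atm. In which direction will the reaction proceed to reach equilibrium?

toward products

Qp = P(MZ)·P(A)³ / P(XY₂)² = (30.9)·(16.3)³ / (29.8)² = 151
Qp = 151 < Kp = 892, so the forward reaction proceeds.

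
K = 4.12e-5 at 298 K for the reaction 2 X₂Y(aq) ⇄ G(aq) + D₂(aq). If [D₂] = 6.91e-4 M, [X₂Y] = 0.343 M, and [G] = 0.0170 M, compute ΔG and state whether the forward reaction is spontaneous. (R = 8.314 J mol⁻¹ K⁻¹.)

Q = [G]·[D₂] / [X₂Y]² = (0.0170)·(6.91e-4) / (0.343)² = 9.98e-5
ΔG = RT ln(Q/K) = (8.314 J mol⁻¹ K⁻¹)(298 K) × ln(9.98e-5/4.12e-5)
   = (2.478 kJ/mol)(0.8847) = 2.19 kJ/mol
ΔG > 0, so the forward reaction is non-spontaneous (proceeds in reverse).

ΔG = 2.19 kJ/mol; the forward reaction is non-spontaneous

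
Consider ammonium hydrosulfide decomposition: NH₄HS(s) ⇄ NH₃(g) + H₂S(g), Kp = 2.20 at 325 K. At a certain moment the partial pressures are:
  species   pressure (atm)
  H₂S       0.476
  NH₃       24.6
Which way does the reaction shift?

(NH₄HS is a pure solid — omitted from Qp.)
Qp = P(NH₃)·P(H₂S) = (24.6)·(0.476) = 11.7
Qp = 11.7 > Kp = 2.20, so the reverse reaction proceeds.

to the left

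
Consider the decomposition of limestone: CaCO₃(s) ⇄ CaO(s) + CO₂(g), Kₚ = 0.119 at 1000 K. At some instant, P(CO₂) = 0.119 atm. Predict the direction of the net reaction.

neither direction; the system is at equilibrium

(CaCO₃, CaO are pure solids — omitted from Qₚ.)
Qₚ = P(CO₂) = 0.119
Qₚ = 0.119 = Kₚ, so the system is already at equilibrium.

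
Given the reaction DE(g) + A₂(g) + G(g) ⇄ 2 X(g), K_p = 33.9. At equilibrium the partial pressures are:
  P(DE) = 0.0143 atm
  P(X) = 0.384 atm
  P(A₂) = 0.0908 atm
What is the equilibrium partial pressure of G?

At equilibrium, K_p = P(X)² / (P(DE)·P(A₂)·P(G)) = 33.9.
(0.384)² / ((0.0143)·(0.0908)·(P(G))) = 33.9
P(G) = 3.35 atm

P(G) = 3.35 atm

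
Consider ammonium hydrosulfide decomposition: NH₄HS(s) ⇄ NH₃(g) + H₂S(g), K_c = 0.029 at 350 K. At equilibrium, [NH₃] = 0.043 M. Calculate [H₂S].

(NH₄HS is a pure solid — omitted from K_c.)
At equilibrium, K_c = [NH₃]·[H₂S] = 0.029.
(0.043)·([H₂S]) = 0.029
[H₂S] = 0.674 = 0.67 M

[H₂S] = 0.67 M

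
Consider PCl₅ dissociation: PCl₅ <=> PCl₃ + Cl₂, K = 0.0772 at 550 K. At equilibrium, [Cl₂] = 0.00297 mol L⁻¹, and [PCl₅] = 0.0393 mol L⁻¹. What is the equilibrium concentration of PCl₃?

At equilibrium, K = [PCl₃]·[Cl₂] / [PCl₅] = 0.0772.
([PCl₃])·(0.00297) / (0.0393) = 0.0772
[PCl₃] = 1.02 mol L⁻¹

[PCl₃] = 1.02 mol L⁻¹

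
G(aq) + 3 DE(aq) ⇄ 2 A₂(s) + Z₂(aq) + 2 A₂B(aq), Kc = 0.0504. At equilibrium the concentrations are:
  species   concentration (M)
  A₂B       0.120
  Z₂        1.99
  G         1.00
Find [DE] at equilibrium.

(A₂ is a pure solid — omitted from Kc.)
At equilibrium, Kc = [Z₂]·[A₂B]² / ([G]·[DE]³) = 0.0504.
(1.99)·(0.120)² / ((1.00)·([DE])³) = 0.0504
[DE]³ = 0.569 ⇒ [DE] = 0.828 M

[DE] = 0.828 M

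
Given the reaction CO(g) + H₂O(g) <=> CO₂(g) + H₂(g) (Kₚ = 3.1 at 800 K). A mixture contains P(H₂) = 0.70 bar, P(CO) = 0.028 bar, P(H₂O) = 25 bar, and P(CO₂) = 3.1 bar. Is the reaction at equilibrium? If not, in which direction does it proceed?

Qₚ = P(CO₂)·P(H₂) / (P(CO)·P(H₂O)) = (3.1)·(0.70) / ((0.028)·(25)) = 3.1
Qₚ = 3.1 = Kₚ, so the system is already at equilibrium.

at equilibrium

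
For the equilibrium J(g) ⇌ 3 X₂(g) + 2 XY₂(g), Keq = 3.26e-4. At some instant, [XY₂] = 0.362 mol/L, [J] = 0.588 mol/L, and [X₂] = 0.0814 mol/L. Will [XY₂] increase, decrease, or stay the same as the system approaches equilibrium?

increase

Q = [X₂]³·[XY₂]² / [J] = (0.0814)³·(0.362)² / (0.588) = 1.20e-4
Q = 1.20e-4 < Keq = 3.26e-4: net forward reaction.
XY₂ is a product, so it increases.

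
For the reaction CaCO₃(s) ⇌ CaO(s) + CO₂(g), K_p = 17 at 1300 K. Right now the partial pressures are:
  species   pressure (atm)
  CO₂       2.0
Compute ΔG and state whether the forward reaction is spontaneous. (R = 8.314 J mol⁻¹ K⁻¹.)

ΔG = -23.1 kJ/mol; the forward reaction is spontaneous

(CaCO₃, CaO are pure solids — omitted from Q_p.)
Q_p = P(CO₂) = 2.00
ΔG = RT ln(Q_p/K_p) = (8.314 J mol⁻¹ K⁻¹)(1300 K) × ln(2.00/17)
   = (10.81 kJ/mol)(-2.140) = -23.1 kJ/mol
ΔG < 0, so the forward reaction is spontaneous (proceeds forward).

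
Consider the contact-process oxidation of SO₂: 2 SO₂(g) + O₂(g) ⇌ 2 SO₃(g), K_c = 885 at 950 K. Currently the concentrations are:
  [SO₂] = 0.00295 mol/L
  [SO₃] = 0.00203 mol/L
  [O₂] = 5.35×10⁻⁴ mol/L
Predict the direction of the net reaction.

at equilibrium

Q_c = [SO₃]² / ([SO₂]²·[O₂]) = (0.00203)² / ((0.00295)²·(5.35×10⁻⁴)) = 885
Q_c = 885 = K_c, so the system is already at equilibrium.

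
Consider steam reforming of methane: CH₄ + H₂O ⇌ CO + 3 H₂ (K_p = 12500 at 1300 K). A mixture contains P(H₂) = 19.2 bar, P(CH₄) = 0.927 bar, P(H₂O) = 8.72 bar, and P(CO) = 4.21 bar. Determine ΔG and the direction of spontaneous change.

Q_p = P(CO)·P(H₂)³ / (P(CH₄)·P(H₂O)) = (4.21)·(19.2)³ / ((0.927)·(8.72)) = 3690
ΔG = RT ln(Q_p/K_p) = (8.314 J mol⁻¹ K⁻¹)(1300 K) × ln(3690/12500)
   = (10.81 kJ/mol)(-1.220) = -13.2 kJ/mol
ΔG < 0, so the forward reaction is spontaneous (proceeds forward).

ΔG = -13.2 kJ/mol; the forward reaction is spontaneous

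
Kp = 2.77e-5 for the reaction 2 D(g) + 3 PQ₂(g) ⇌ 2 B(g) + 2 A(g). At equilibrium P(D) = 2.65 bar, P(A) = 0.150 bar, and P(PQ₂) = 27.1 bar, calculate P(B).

P(B) = 13.1 bar

At equilibrium, Kp = P(B)²·P(A)² / (P(D)²·P(PQ₂)³) = 2.77e-5.
(P(B))²·(0.150)² / ((2.65)²·(27.1)³) = 2.77e-5
P(B)² = 172 ⇒ P(B) = 13.1 bar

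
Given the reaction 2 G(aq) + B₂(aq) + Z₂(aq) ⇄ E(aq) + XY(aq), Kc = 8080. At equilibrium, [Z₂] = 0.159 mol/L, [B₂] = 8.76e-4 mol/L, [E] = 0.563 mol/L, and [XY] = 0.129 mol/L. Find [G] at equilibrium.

At equilibrium, Kc = [E]·[XY] / ([G]²·[B₂]·[Z₂]) = 8080.
(0.563)·(0.129) / (([G])²·(8.76e-4)·(0.159)) = 8080
[G]² = 0.0645 ⇒ [G] = 0.254 mol/L

[G] = 0.254 mol/L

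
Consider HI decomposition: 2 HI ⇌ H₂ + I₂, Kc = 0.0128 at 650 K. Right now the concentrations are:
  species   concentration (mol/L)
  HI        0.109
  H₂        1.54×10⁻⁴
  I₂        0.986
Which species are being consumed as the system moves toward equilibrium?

none (at equilibrium)

Qc = [H₂]·[I₂] / [HI]² = (1.54×10⁻⁴)·(0.986) / (0.109)² = 0.0128
Qc = 0.0128 = Kc; the system is at equilibrium.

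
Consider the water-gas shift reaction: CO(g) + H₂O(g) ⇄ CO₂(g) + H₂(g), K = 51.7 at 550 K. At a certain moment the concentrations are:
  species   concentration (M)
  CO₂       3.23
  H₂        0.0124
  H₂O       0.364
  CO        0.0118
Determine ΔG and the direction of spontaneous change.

ΔG = -7.83 kJ/mol; the forward reaction is spontaneous

Q = [CO₂]·[H₂] / ([CO]·[H₂O]) = (3.23)·(0.0124) / ((0.0118)·(0.364)) = 9.32
ΔG = RT ln(Q/K) = (8.314 J mol⁻¹ K⁻¹)(550 K) × ln(9.32/51.7)
   = (4.573 kJ/mol)(-1.713) = -7.83 kJ/mol
ΔG < 0, so the forward reaction is spontaneous (proceeds forward).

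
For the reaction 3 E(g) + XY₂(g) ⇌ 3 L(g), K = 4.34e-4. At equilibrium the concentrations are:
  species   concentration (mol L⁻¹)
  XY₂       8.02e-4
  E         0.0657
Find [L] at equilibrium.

[L] = 4.62e-4 mol L⁻¹

At equilibrium, K = [L]³ / ([E]³·[XY₂]) = 4.34e-4.
([L])³ / ((0.0657)³·(8.02e-4)) = 4.34e-4
[L]³ = 9.87e-11 ⇒ [L] = 4.62e-4 mol L⁻¹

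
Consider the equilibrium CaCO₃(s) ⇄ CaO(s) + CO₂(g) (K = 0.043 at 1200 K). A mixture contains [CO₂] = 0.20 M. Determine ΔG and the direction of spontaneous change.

(CaCO₃, CaO are pure solids — omitted from Q.)
Q = [CO₂] = 0.200
ΔG = RT ln(Q/K) = (8.314 J mol⁻¹ K⁻¹)(1200 K) × ln(0.200/0.043)
   = (9.977 kJ/mol)(1.537) = 15.3 kJ/mol
ΔG > 0, so the forward reaction is non-spontaneous (proceeds in reverse).

ΔG = 15.3 kJ/mol; the forward reaction is non-spontaneous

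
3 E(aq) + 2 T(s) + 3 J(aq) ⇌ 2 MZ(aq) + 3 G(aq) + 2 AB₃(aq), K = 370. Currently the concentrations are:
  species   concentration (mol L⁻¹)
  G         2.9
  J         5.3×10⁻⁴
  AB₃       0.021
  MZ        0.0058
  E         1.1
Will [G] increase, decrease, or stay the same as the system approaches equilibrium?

(T is a pure solid — omitted from Q.)
Q = [MZ]²·[G]³·[AB₃]² / ([E]³·[J]³) = (0.0058)²·(2.9)³·(0.021)² / ((1.1)³·(5.3×10⁻⁴)³) = 1800
Q = 1800 > K = 370: net reverse reaction.
G is a product, so it decreases.

decrease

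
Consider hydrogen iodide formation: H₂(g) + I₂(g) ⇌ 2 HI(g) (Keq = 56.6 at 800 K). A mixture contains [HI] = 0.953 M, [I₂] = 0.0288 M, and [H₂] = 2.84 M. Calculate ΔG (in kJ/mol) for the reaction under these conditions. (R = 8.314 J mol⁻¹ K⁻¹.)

Q = [HI]² / ([H₂]·[I₂]) = (0.953)² / ((2.84)·(0.0288)) = 11.1
ΔG = RT ln(Q/Keq) = (8.314 J mol⁻¹ K⁻¹)(800 K) × ln(11.1/56.6)
   = (6.651 kJ/mol)(-1.629) = -10.8 kJ/mol
ΔG < 0, so the forward reaction is spontaneous (proceeds forward).

ΔG = -10.8 kJ/mol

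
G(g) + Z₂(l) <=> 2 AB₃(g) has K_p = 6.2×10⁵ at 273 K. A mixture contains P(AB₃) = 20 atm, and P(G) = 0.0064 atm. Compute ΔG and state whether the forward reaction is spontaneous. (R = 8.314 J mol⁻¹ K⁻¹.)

(Z₂ is a pure liquid — omitted from Q_p.)
Q_p = P(AB₃)² / P(G) = (20)² / (0.0064) = 62500
ΔG = RT ln(Q_p/K_p) = (8.314 J mol⁻¹ K⁻¹)(273 K) × ln(62500/6.2×10⁵)
   = (2.270 kJ/mol)(-2.295) = -5.21 kJ/mol
ΔG < 0, so the forward reaction is spontaneous (proceeds forward).

ΔG = -5.21 kJ/mol; the forward reaction is spontaneous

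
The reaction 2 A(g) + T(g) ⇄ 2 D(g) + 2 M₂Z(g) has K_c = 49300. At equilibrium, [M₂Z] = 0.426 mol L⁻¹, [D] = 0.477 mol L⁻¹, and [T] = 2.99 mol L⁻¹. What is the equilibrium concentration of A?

At equilibrium, K_c = [D]²·[M₂Z]² / ([A]²·[T]) = 49300.
(0.477)²·(0.426)² / (([A])²·(2.99)) = 49300
[A]² = 2.80×10⁻⁷ ⇒ [A] = 5.29×10⁻⁴ mol L⁻¹

[A] = 5.29×10⁻⁴ mol L⁻¹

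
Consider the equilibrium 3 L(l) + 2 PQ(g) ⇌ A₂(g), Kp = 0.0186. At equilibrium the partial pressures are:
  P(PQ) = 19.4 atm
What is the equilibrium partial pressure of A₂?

(L is a pure liquid — omitted from Kp.)
At equilibrium, Kp = P(A₂) / P(PQ)² = 0.0186.
(P(A₂)) / (19.4)² = 0.0186
P(A₂) = 7.00 atm

P(A₂) = 7.00 atm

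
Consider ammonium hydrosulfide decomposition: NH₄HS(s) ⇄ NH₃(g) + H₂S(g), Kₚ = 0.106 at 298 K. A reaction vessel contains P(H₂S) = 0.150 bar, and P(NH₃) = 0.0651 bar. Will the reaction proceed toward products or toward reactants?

(NH₄HS is a pure solid — omitted from Qₚ.)
Qₚ = P(NH₃)·P(H₂S) = (0.0651)·(0.150) = 0.00977
Qₚ = 0.00977 < Kₚ = 0.106, so the forward reaction proceeds.

toward products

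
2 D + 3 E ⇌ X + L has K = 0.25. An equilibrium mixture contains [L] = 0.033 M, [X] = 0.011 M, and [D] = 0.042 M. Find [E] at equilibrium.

[E] = 0.94 M

At equilibrium, K = [X]·[L] / ([D]²·[E]³) = 0.25.
(0.011)·(0.033) / ((0.042)²·([E])³) = 0.25
[E]³ = 0.823 ⇒ [E] = 0.94 M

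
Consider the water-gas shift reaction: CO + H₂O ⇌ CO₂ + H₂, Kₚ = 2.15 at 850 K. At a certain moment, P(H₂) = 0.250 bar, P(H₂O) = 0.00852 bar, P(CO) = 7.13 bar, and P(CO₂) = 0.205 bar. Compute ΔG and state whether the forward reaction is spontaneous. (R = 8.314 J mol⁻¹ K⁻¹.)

ΔG = -6.61 kJ/mol; the forward reaction is spontaneous

Qₚ = P(CO₂)·P(H₂) / (P(CO)·P(H₂O)) = (0.205)·(0.250) / ((7.13)·(0.00852)) = 0.844
ΔG = RT ln(Qₚ/Kₚ) = (8.314 J mol⁻¹ K⁻¹)(850 K) × ln(0.844/2.15)
   = (7.067 kJ/mol)(-0.9351) = -6.61 kJ/mol
ΔG < 0, so the forward reaction is spontaneous (proceeds forward).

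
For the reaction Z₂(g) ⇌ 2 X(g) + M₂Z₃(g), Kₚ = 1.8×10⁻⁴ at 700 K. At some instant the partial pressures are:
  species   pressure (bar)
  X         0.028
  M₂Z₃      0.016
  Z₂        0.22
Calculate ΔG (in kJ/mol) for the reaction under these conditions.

ΔG = -6.69 kJ/mol

Qₚ = P(X)²·P(M₂Z₃) / P(Z₂) = (0.028)²·(0.016) / (0.22) = 5.70×10⁻⁵
ΔG = RT ln(Qₚ/Kₚ) = (8.314 J mol⁻¹ K⁻¹)(700 K) × ln(5.70×10⁻⁵/1.8×10⁻⁴)
   = (5.820 kJ/mol)(-1.150) = -6.69 kJ/mol
ΔG < 0, so the forward reaction is spontaneous (proceeds forward).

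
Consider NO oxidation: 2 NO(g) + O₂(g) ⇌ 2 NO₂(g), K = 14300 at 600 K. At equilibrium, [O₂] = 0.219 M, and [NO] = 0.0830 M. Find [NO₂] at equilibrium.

[NO₂] = 4.64 M

At equilibrium, K = [NO₂]² / ([NO]²·[O₂]) = 14300.
([NO₂])² / ((0.0830)²·(0.219)) = 14300
[NO₂]² = 21.6 ⇒ [NO₂] = 4.64 M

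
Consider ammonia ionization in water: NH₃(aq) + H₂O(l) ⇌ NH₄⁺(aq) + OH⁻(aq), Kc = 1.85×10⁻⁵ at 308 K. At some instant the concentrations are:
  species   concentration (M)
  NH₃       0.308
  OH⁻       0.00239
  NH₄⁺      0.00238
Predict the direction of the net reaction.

no net change (already at equilibrium)

(H₂O is a pure liquid — omitted from Qc.)
Qc = [NH₄⁺]·[OH⁻] / [NH₃] = (0.00238)·(0.00239) / (0.308) = 1.85×10⁻⁵
Qc = 1.85×10⁻⁵ = Kc, so the system is already at equilibrium.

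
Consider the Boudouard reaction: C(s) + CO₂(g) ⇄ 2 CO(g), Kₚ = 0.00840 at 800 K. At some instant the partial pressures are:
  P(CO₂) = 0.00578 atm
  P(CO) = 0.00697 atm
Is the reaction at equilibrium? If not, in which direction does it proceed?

(C is a pure solid — omitted from Qₚ.)
Qₚ = P(CO)² / P(CO₂) = (0.00697)² / (0.00578) = 0.00840
Qₚ = 0.00840 = Kₚ, so the system is already at equilibrium.

neither direction; the system is at equilibrium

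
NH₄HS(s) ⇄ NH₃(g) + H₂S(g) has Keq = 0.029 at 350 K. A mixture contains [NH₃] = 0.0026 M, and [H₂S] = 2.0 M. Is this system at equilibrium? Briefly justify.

no; Q < K, reaction proceeds forward

(NH₄HS is a pure solid — omitted from Q.)
Q = [NH₃]·[H₂S] = (0.0026)·(2.0) = 0.0052
Q = 0.0052 < Keq = 0.029: net forward reaction.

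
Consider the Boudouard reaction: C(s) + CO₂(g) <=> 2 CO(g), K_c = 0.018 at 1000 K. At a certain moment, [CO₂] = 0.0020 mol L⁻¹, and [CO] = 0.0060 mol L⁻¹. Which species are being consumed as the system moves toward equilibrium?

none (at equilibrium)

(C is a pure solid — omitted from Q_c.)
Q_c = [CO]² / [CO₂] = (0.0060)² / (0.0020) = 0.018
Q_c = 0.018 = K_c; the system is at equilibrium.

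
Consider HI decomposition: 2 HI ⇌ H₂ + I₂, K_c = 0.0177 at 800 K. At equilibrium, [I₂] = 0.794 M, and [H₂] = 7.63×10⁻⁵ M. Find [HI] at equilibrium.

[HI] = 0.0585 M

At equilibrium, K_c = [H₂]·[I₂] / [HI]² = 0.0177.
(7.63×10⁻⁵)·(0.794) / ([HI])² = 0.0177
[HI]² = 0.00342 ⇒ [HI] = 0.0585 M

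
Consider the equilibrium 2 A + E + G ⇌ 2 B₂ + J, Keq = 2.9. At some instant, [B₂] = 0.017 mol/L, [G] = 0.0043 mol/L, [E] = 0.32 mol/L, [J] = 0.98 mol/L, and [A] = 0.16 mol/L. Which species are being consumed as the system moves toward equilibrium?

Q = [B₂]²·[J] / ([A]²·[E]·[G]) = (0.017)²·(0.98) / ((0.16)²·(0.32)·(0.0043)) = 8.0
Q = 8.0 > Keq = 2.9: net reverse reaction.

B₂, J (products)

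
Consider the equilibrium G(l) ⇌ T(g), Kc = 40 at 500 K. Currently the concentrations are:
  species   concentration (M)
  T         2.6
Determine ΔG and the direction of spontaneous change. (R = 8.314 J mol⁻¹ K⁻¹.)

(G is a pure liquid — omitted from Qc.)
Qc = [T] = 2.60
ΔG = RT ln(Qc/Kc) = (8.314 J mol⁻¹ K⁻¹)(500 K) × ln(2.60/40)
   = (4.157 kJ/mol)(-2.733) = -11.4 kJ/mol
ΔG < 0, so the forward reaction is spontaneous (proceeds forward).

ΔG = -11.4 kJ/mol; the forward reaction is spontaneous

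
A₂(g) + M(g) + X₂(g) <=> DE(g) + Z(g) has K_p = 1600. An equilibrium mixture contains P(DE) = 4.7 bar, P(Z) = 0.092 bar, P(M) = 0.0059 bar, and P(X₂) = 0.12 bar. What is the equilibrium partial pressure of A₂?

P(A₂) = 0.38 bar

At equilibrium, K_p = P(DE)·P(Z) / (P(A₂)·P(M)·P(X₂)) = 1600.
(4.7)·(0.092) / ((P(A₂))·(0.0059)·(0.12)) = 1600
P(A₂) = 0.382 = 0.38 bar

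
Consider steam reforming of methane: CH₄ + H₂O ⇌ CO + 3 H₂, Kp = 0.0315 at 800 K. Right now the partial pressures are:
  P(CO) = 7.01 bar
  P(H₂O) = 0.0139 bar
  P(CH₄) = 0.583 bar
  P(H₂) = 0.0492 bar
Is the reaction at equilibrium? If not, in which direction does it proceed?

toward reactants

Qp = P(CO)·P(H₂)³ / (P(CH₄)·P(H₂O)) = (7.01)·(0.0492)³ / ((0.583)·(0.0139)) = 0.103
Qp = 0.103 > Kp = 0.0315, so the reverse reaction proceeds.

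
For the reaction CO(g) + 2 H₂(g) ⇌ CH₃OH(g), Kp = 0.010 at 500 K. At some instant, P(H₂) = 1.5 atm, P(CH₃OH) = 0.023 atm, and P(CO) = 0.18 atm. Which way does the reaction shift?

Qp = P(CH₃OH) / (P(CO)·P(H₂)²) = (0.023) / ((0.18)·(1.5)²) = 0.057
Qp = 0.057 > Kp = 0.010, so the reverse reaction proceeds.

toward reactants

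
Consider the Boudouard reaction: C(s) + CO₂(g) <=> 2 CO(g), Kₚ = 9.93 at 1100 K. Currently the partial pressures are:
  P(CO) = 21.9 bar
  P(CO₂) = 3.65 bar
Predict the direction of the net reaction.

(C is a pure solid — omitted from Qₚ.)
Qₚ = P(CO)² / P(CO₂) = (21.9)² / (3.65) = 131
Qₚ = 131 > Kₚ = 9.93, so the reverse reaction proceeds.

toward reactants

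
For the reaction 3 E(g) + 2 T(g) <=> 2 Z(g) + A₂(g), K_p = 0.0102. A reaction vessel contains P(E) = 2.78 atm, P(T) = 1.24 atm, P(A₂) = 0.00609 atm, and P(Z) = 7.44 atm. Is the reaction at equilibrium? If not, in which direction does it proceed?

Q_p = P(Z)²·P(A₂) / (P(E)³·P(T)²) = (7.44)²·(0.00609) / ((2.78)³·(1.24)²) = 0.0102
Q_p = 0.0102 = K_p, so the system is already at equilibrium.

no net change (already at equilibrium)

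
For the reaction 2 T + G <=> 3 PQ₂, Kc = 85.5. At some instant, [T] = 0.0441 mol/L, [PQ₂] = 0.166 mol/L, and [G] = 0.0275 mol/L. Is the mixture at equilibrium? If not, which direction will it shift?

Qc = [PQ₂]³ / ([T]²·[G]) = (0.166)³ / ((0.0441)²·(0.0275)) = 85.5
Qc = 85.5 = Kc; the system is at equilibrium.

yes, at equilibrium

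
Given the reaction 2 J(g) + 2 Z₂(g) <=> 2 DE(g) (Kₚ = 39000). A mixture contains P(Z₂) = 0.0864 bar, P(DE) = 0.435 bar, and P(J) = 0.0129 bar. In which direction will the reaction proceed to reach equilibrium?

Qₚ = P(DE)² / (P(J)²·P(Z₂)²) = (0.435)² / ((0.0129)²·(0.0864)²) = 1.52×10⁵
Qₚ = 1.52×10⁵ > Kₚ = 39000, so the reverse reaction proceeds.

toward reactants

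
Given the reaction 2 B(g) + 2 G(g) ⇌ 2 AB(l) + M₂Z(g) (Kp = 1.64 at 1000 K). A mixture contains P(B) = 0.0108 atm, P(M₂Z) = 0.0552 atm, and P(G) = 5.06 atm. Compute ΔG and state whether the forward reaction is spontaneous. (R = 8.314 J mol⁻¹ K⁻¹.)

(AB is a pure liquid — omitted from Qp.)
Qp = P(M₂Z) / (P(B)²·P(G)²) = (0.0552) / ((0.0108)²·(5.06)²) = 18.5
ΔG = RT ln(Qp/Kp) = (8.314 J mol⁻¹ K⁻¹)(1000 K) × ln(18.5/1.64)
   = (8.314 kJ/mol)(2.423) = 20.1 kJ/mol
ΔG > 0, so the forward reaction is non-spontaneous (proceeds in reverse).

ΔG = 20.1 kJ/mol; the forward reaction is non-spontaneous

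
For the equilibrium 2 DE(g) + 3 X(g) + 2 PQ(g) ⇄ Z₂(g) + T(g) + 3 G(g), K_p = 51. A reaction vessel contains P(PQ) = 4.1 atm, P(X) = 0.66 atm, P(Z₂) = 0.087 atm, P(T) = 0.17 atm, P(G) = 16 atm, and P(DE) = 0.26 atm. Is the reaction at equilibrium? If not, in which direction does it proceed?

Q_p = P(Z₂)·P(T)·P(G)³ / (P(DE)²·P(X)³·P(PQ)²) = (0.087)·(0.17)·(16)³ / ((0.26)²·(0.66)³·(4.1)²) = 190
Q_p = 190 > K_p = 51, so the reverse reaction proceeds.

reverse (toward reactants)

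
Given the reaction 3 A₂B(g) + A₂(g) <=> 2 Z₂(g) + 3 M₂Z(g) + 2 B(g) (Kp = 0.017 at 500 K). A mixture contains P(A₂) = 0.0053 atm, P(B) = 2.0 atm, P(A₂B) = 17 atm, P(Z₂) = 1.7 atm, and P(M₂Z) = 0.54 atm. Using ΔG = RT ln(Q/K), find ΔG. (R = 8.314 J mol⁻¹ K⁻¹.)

ΔG = 5.88 kJ/mol

Qp = P(Z₂)²·P(M₂Z)³·P(B)² / (P(A₂B)³·P(A₂)) = (1.7)²·(0.54)³·(2.0)² / ((17)³·(0.0053)) = 0.0699
ΔG = RT ln(Qp/Kp) = (8.314 J mol⁻¹ K⁻¹)(500 K) × ln(0.0699/0.017)
   = (4.157 kJ/mol)(1.414) = 5.88 kJ/mol
ΔG > 0, so the forward reaction is non-spontaneous (proceeds in reverse).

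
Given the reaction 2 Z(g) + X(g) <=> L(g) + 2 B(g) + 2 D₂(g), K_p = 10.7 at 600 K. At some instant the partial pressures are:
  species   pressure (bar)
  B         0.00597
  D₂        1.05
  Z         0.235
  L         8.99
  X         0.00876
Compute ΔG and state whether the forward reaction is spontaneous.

Q_p = P(L)·P(B)²·P(D₂)² / (P(Z)²·P(X)) = (8.99)·(0.00597)²·(1.05)² / ((0.235)²·(0.00876)) = 0.730
ΔG = RT ln(Q_p/K_p) = (8.314 J mol⁻¹ K⁻¹)(600 K) × ln(0.730/10.7)
   = (4.988 kJ/mol)(-2.685) = -13.4 kJ/mol
ΔG < 0, so the forward reaction is spontaneous (proceeds forward).

ΔG = -13.4 kJ/mol; the forward reaction is spontaneous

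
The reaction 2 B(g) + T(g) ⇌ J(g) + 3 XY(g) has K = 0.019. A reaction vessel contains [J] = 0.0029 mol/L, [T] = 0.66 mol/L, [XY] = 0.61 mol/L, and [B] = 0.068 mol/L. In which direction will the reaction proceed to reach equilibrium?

Q = [J]·[XY]³ / ([B]²·[T]) = (0.0029)·(0.61)³ / ((0.068)²·(0.66)) = 0.22
Q = 0.22 > K = 0.019, so the reverse reaction proceeds.

in the reverse direction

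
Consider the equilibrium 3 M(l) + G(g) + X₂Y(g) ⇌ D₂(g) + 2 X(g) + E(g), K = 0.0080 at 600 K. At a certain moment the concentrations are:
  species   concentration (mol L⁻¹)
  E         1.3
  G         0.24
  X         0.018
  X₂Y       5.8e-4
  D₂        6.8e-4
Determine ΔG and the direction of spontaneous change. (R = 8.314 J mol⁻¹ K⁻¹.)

(M is a pure liquid — omitted from Q.)
Q = [D₂]·[X]²·[E] / ([G]·[X₂Y]) = (6.8e-4)·(0.018)²·(1.3) / ((0.24)·(5.8e-4)) = 0.00206
ΔG = RT ln(Q/K) = (8.314 J mol⁻¹ K⁻¹)(600 K) × ln(0.00206/0.0080)
   = (4.988 kJ/mol)(-1.357) = -6.77 kJ/mol
ΔG < 0, so the forward reaction is spontaneous (proceeds forward).

ΔG = -6.77 kJ/mol; the forward reaction is spontaneous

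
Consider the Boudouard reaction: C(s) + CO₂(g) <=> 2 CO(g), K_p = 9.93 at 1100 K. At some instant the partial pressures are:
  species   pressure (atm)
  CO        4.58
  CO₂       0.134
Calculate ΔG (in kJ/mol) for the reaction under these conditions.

(C is a pure solid — omitted from Q_p.)
Q_p = P(CO)² / P(CO₂) = (4.58)² / (0.134) = 157
ΔG = RT ln(Q_p/K_p) = (8.314 J mol⁻¹ K⁻¹)(1100 K) × ln(157/9.93)
   = (9.145 kJ/mol)(2.761) = 25.2 kJ/mol
ΔG > 0, so the forward reaction is non-spontaneous (proceeds in reverse).

ΔG = 25.2 kJ/mol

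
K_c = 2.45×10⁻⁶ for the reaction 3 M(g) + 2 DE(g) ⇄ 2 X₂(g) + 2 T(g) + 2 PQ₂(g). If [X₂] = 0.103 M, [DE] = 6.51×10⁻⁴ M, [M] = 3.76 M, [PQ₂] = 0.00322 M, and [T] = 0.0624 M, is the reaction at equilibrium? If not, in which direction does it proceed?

to the left

Q_c = [X₂]²·[T]²·[PQ₂]² / ([M]³·[DE]²) = (0.103)²·(0.0624)²·(0.00322)² / ((3.76)³·(6.51×10⁻⁴)²) = 1.90×10⁻⁵
Q_c = 1.90×10⁻⁵ > K_c = 2.45×10⁻⁶, so the reverse reaction proceeds.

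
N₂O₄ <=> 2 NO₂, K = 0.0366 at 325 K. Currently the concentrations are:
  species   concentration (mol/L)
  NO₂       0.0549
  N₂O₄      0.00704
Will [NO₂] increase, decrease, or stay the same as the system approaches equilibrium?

Q = [NO₂]² / [N₂O₄] = (0.0549)² / (0.00704) = 0.428
Q = 0.428 > K = 0.0366: net reverse reaction.
NO₂ is a product, so it decreases.

decrease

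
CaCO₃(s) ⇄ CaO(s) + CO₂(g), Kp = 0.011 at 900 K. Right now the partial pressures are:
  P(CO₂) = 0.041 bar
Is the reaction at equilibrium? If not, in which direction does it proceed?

toward reactants

(CaCO₃, CaO are pure solids — omitted from Qp.)
Qp = P(CO₂) = 0.041
Qp = 0.041 > Kp = 0.011, so the reverse reaction proceeds.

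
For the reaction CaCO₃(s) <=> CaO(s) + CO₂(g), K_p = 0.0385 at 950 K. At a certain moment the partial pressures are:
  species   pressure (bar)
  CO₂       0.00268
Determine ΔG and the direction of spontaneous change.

ΔG = -21.0 kJ/mol; the forward reaction is spontaneous

(CaCO₃, CaO are pure solids — omitted from Q_p.)
Q_p = P(CO₂) = 0.00268
ΔG = RT ln(Q_p/K_p) = (8.314 J mol⁻¹ K⁻¹)(950 K) × ln(0.00268/0.0385)
   = (7.898 kJ/mol)(-2.665) = -21.0 kJ/mol
ΔG < 0, so the forward reaction is spontaneous (proceeds forward).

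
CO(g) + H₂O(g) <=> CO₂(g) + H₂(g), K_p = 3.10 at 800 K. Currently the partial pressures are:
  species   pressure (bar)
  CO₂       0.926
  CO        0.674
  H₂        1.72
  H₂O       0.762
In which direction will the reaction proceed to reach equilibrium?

neither direction; the system is at equilibrium

Q_p = P(CO₂)·P(H₂) / (P(CO)·P(H₂O)) = (0.926)·(1.72) / ((0.674)·(0.762)) = 3.10
Q_p = 3.10 = K_p, so the system is already at equilibrium.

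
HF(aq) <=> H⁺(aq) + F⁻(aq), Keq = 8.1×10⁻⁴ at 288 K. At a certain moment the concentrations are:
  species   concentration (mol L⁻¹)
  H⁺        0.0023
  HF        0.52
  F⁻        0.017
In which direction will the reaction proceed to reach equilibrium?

Q = [H⁺]·[F⁻] / [HF] = (0.0023)·(0.017) / (0.52) = 7.5×10⁻⁵
Q = 7.5×10⁻⁵ < Keq = 8.1×10⁻⁴, so the forward reaction proceeds.

forward (toward products)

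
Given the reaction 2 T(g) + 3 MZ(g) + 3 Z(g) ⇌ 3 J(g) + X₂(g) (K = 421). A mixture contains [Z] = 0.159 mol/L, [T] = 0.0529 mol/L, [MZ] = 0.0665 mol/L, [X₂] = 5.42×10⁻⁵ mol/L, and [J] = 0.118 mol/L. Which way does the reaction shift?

to the right

Q = [J]³·[X₂] / ([T]²·[MZ]³·[Z]³) = (0.118)³·(5.42×10⁻⁵) / ((0.0529)²·(0.0665)³·(0.159)³) = 26.9
Q = 26.9 < K = 421, so the forward reaction proceeds.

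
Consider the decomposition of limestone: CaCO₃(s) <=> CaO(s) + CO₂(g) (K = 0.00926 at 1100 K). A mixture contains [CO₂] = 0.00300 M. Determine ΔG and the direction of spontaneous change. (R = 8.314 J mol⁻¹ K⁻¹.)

(CaCO₃, CaO are pure solids — omitted from Q.)
Q = [CO₂] = 0.00300
ΔG = RT ln(Q/K) = (8.314 J mol⁻¹ K⁻¹)(1100 K) × ln(0.00300/0.00926)
   = (9.145 kJ/mol)(-1.127) = -10.3 kJ/mol
ΔG < 0, so the forward reaction is spontaneous (proceeds forward).

ΔG = -10.3 kJ/mol; the forward reaction is spontaneous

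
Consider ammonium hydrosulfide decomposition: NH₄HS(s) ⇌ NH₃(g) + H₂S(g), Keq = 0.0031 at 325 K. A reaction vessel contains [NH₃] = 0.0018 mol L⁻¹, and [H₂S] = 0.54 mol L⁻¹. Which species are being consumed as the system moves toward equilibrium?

(NH₄HS is a pure solid — omitted from Q.)
Q = [NH₃]·[H₂S] = (0.0018)·(0.54) = 9.7e-4
Q = 9.7e-4 < Keq = 0.0031: net forward reaction.

NH₄HS (reactants)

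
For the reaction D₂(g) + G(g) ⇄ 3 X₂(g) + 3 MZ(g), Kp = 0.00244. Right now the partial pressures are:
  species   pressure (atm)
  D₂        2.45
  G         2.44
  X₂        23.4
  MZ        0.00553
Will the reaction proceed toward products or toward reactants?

Qp = P(X₂)³·P(MZ)³ / (P(D₂)·P(G)) = (23.4)³·(0.00553)³ / ((2.45)·(2.44)) = 3.62×10⁻⁴
Qp = 3.62×10⁻⁴ < Kp = 0.00244, so the forward reaction proceeds.

toward products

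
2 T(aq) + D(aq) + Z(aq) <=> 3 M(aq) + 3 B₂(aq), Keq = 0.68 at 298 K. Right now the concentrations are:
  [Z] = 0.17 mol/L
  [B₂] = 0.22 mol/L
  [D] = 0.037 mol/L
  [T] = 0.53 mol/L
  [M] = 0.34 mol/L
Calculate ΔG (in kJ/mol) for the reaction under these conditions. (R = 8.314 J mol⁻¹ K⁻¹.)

Q = [M]³·[B₂]³ / ([T]²·[D]·[Z]) = (0.34)³·(0.22)³ / ((0.53)²·(0.037)·(0.17)) = 0.237
ΔG = RT ln(Q/Keq) = (8.314 J mol⁻¹ K⁻¹)(298 K) × ln(0.237/0.68)
   = (2.478 kJ/mol)(-1.054) = -2.61 kJ/mol
ΔG < 0, so the forward reaction is spontaneous (proceeds forward).

ΔG = -2.61 kJ/mol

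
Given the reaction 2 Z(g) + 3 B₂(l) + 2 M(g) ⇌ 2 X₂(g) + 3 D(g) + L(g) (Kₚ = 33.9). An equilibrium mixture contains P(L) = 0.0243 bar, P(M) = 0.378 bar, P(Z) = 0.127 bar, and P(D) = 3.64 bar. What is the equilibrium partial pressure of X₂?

P(X₂) = 0.258 bar

(B₂ is a pure liquid — omitted from Kₚ.)
At equilibrium, Kₚ = P(X₂)²·P(D)³·P(L) / (P(Z)²·P(M)²) = 33.9.
(P(X₂))²·(3.64)³·(0.0243) / ((0.127)²·(0.378)²) = 33.9
P(X₂)² = 0.0667 ⇒ P(X₂) = 0.258 bar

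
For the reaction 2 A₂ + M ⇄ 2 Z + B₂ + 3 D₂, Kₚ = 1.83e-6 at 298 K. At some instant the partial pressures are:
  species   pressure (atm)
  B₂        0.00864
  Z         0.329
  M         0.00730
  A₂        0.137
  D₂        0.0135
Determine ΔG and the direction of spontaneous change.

ΔG = 5.49 kJ/mol; the forward reaction is non-spontaneous

Qₚ = P(Z)²·P(B₂)·P(D₂)³ / (P(A₂)²·P(M)) = (0.329)²·(0.00864)·(0.0135)³ / ((0.137)²·(0.00730)) = 1.68e-5
ΔG = RT ln(Qₚ/Kₚ) = (8.314 J mol⁻¹ K⁻¹)(298 K) × ln(1.68e-5/1.83e-6)
   = (2.478 kJ/mol)(2.217) = 5.49 kJ/mol
ΔG > 0, so the forward reaction is non-spontaneous (proceeds in reverse).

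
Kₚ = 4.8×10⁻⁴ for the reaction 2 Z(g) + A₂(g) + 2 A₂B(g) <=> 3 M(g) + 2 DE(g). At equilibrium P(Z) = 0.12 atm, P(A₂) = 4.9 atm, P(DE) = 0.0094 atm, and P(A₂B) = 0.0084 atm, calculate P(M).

At equilibrium, Kₚ = P(M)³·P(DE)² / (P(Z)²·P(A₂)·P(A₂B)²) = 4.8×10⁻⁴.
(P(M))³·(0.0094)² / ((0.12)²·(4.9)·(0.0084)²) = 4.8×10⁻⁴
P(M)³ = 2.70×10⁻⁵ ⇒ P(M) = 0.030 atm

P(M) = 0.030 atm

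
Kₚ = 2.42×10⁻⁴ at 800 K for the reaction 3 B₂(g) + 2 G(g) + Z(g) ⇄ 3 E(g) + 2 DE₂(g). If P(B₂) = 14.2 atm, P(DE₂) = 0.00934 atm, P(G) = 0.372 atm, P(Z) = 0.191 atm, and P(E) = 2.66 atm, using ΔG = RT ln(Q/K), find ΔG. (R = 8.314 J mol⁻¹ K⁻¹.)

Qₚ = P(E)³·P(DE₂)² / (P(B₂)³·P(G)²·P(Z)) = (2.66)³·(0.00934)² / ((14.2)³·(0.372)²·(0.191)) = 2.17×10⁻⁵
ΔG = RT ln(Qₚ/Kₚ) = (8.314 J mol⁻¹ K⁻¹)(800 K) × ln(2.17×10⁻⁵/2.42×10⁻⁴)
   = (6.651 kJ/mol)(-2.412) = -16.0 kJ/mol
ΔG < 0, so the forward reaction is spontaneous (proceeds forward).

ΔG = -16.0 kJ/mol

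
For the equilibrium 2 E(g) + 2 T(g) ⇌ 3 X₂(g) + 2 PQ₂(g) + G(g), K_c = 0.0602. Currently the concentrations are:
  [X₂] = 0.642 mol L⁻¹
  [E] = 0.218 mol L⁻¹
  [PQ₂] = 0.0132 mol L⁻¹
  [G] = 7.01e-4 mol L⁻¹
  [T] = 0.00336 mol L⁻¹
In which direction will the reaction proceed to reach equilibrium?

no net change (already at equilibrium)

Q_c = [X₂]³·[PQ₂]²·[G] / ([E]²·[T]²) = (0.642)³·(0.0132)²·(7.01e-4) / ((0.218)²·(0.00336)²) = 0.0602
Q_c = 0.0602 = K_c, so the system is already at equilibrium.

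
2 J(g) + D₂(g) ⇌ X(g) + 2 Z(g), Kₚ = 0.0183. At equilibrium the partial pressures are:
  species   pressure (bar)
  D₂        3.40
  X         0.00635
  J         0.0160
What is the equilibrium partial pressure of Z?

At equilibrium, Kₚ = P(X)·P(Z)² / (P(J)²·P(D₂)) = 0.0183.
(0.00635)·(P(Z))² / ((0.0160)²·(3.40)) = 0.0183
P(Z)² = 0.00251 ⇒ P(Z) = 0.0501 bar

P(Z) = 0.0501 bar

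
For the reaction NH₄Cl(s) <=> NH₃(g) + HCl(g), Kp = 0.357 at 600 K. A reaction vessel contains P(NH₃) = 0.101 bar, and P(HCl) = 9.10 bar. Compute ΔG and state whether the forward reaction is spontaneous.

ΔG = 4.72 kJ/mol; the forward reaction is non-spontaneous

(NH₄Cl is a pure solid — omitted from Qp.)
Qp = P(NH₃)·P(HCl) = (0.101)·(9.10) = 0.919
ΔG = RT ln(Qp/Kp) = (8.314 J mol⁻¹ K⁻¹)(600 K) × ln(0.919/0.357)
   = (4.988 kJ/mol)(0.9456) = 4.72 kJ/mol
ΔG > 0, so the forward reaction is non-spontaneous (proceeds in reverse).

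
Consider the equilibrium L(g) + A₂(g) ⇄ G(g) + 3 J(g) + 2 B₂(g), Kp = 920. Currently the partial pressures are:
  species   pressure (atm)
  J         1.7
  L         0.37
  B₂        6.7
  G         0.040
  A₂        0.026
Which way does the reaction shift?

Qp = P(G)·P(J)³·P(B₂)² / (P(L)·P(A₂)) = (0.040)·(1.7)³·(6.7)² / ((0.37)·(0.026)) = 920
Qp = 920 = Kp, so the system is already at equilibrium.

neither direction; the system is at equilibrium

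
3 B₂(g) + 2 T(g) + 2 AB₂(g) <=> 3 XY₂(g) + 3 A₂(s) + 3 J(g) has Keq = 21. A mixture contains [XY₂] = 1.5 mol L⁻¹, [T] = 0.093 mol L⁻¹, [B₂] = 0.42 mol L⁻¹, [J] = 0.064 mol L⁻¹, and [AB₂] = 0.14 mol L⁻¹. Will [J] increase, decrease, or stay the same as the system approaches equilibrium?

(A₂ is a pure solid — omitted from Q.)
Q = [XY₂]³·[J]³ / ([B₂]³·[T]²·[AB₂]²) = (1.5)³·(0.064)³ / ((0.42)³·(0.093)²·(0.14)²) = 70
Q = 70 > Keq = 21: net reverse reaction.
J is a product, so it decreases.

decrease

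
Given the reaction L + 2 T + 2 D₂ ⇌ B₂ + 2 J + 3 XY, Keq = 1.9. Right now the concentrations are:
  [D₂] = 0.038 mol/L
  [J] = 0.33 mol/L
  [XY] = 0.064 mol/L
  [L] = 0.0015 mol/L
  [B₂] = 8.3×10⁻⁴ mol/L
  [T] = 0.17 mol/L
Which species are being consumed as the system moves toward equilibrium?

Q = [B₂]·[J]²·[XY]³ / ([L]·[T]²·[D₂]²) = (8.3×10⁻⁴)·(0.33)²·(0.064)³ / ((0.0015)·(0.17)²·(0.038)²) = 0.38
Q = 0.38 < Keq = 1.9: net forward reaction.

L, T, D₂ (reactants)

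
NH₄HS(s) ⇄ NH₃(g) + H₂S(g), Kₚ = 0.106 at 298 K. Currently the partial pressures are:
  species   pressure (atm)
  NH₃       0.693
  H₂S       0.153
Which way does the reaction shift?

(NH₄HS is a pure solid — omitted from Qₚ.)
Qₚ = P(NH₃)·P(H₂S) = (0.693)·(0.153) = 0.106
Qₚ = 0.106 = Kₚ, so the system is already at equilibrium.

no net change (already at equilibrium)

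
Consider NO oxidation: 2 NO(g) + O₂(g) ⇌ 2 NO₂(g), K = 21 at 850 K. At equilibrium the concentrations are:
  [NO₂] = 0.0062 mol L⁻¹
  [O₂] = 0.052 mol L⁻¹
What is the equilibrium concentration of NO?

At equilibrium, K = [NO₂]² / ([NO]²·[O₂]) = 21.
(0.0062)² / (([NO])²·(0.052)) = 21
[NO]² = 3.52e-5 ⇒ [NO] = 0.0059 mol L⁻¹

[NO] = 0.0059 mol L⁻¹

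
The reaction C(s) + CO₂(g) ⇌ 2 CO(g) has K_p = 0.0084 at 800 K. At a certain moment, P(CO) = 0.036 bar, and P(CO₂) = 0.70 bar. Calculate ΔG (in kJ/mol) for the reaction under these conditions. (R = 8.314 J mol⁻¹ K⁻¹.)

ΔG = -10.1 kJ/mol

(C is a pure solid — omitted from Q_p.)
Q_p = P(CO)² / P(CO₂) = (0.036)² / (0.70) = 0.00185
ΔG = RT ln(Q_p/K_p) = (8.314 J mol⁻¹ K⁻¹)(800 K) × ln(0.00185/0.0084)
   = (6.651 kJ/mol)(-1.513) = -10.1 kJ/mol
ΔG < 0, so the forward reaction is spontaneous (proceeds forward).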